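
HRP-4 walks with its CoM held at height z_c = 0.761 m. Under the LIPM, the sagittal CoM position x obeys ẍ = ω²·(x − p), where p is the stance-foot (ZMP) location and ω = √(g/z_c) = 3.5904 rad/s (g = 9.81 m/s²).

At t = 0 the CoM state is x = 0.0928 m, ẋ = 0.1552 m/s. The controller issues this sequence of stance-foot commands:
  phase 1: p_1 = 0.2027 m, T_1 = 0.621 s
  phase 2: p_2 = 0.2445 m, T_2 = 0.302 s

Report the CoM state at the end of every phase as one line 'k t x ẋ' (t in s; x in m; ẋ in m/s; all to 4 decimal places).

phase 1: p=0.2027, T=0.621, ωT=2.229638, cosh=4.702036, sinh=4.594468; start (x,ẋ)=(0.092800, 0.155200) → end (x,ẋ)=(-0.115451, -1.083152)
phase 2: p=0.2445, T=0.302, ωT=1.084301, cosh=1.647755, sinh=1.309617; start (x,ẋ)=(-0.115451, -1.083152) → end (x,ẋ)=(-0.743697, -3.477278)

1 0.6210 -0.1155 -1.0832
2 0.9230 -0.7437 -3.4773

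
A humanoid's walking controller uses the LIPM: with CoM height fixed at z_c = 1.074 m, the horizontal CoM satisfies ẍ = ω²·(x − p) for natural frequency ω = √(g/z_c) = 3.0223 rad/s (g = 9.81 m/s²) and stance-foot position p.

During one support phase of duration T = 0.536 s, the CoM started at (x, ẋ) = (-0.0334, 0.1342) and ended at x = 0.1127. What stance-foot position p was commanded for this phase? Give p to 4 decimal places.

ωT = 3.0223·0.536 = 1.619953; cosh(ωT) = 2.625380, sinh(ωT) = 2.427472
x(T) = p + (x₀−p)·cosh(ωT) + (ẋ₀/ω)·sinh(ωT) ⇒ p·(1 − cosh) = x(T) − x₀·cosh − (ẋ₀/ω)·sinh
numerator   = 0.1127 − (-0.0334)·2.625380 − (0.1342/3.0223)·2.427472 = 0.092600
denominator = 1 − 2.625380 = -1.625380
p = 0.092600 / -1.625380 = -0.0570

p = -0.0570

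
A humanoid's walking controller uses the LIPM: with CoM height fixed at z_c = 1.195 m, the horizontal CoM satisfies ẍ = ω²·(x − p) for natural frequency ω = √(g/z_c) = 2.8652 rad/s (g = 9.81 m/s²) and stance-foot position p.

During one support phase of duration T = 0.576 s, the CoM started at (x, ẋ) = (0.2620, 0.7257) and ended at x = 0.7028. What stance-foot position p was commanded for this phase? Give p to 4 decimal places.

p = 0.3764

ωT = 2.8652·0.576 = 1.650355; cosh(ωT) = 2.700406, sinh(ωT) = 2.508424
x(T) = p + (x₀−p)·cosh(ωT) + (ẋ₀/ω)·sinh(ωT) ⇒ p·(1 − cosh) = x(T) − x₀·cosh − (ẋ₀/ω)·sinh
numerator   = 0.7028 − (0.2620)·2.700406 − (0.7257/2.8652)·2.508424 = -0.640042
denominator = 1 − 2.700406 = -1.700406
p = -0.640042 / -1.700406 = 0.3764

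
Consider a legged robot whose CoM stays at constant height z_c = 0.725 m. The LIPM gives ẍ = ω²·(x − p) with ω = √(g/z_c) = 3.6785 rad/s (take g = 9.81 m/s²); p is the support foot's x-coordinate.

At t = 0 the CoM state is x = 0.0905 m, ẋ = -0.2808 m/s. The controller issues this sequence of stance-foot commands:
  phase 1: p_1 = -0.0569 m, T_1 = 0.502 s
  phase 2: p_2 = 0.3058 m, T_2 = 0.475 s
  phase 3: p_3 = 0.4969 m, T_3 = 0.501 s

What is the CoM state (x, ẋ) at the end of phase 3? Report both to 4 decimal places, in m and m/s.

x = 1.4635, ẋ = 3.7004

phase 1: p=-0.0569, T=0.502, ωT=1.846607, cosh=3.248024, sinh=3.090253; start (x,ẋ)=(0.090500, -0.280800) → end (x,ẋ)=(0.185963, 0.763524)
phase 2: p=0.3058, T=0.475, ωT=1.747287, cosh=2.956630, sinh=2.782384; start (x,ẋ)=(0.185963, 0.763524) → end (x,ẋ)=(0.529008, 1.030924)
phase 3: p=0.4969, T=0.501, ωT=1.842928, cosh=3.236679, sinh=3.078326; start (x,ẋ)=(0.529008, 1.030924) → end (x,ẋ)=(1.463546, 3.700353)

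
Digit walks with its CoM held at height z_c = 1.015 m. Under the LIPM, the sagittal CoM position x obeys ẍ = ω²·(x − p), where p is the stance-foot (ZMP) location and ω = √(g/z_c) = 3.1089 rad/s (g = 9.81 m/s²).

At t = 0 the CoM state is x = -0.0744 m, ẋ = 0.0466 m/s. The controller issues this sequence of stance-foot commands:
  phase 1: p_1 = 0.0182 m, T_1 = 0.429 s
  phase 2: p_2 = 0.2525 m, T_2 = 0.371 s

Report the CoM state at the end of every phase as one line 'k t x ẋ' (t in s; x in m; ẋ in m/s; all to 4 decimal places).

phase 1: p=0.0182, T=0.429, ωT=1.333718, cosh=2.029312, sinh=1.765816; start (x,ẋ)=(-0.074400, 0.046600) → end (x,ẋ)=(-0.143246, -0.413785)
phase 2: p=0.2525, T=0.371, ωT=1.153402, cosh=1.742258, sinh=1.426697; start (x,ẋ)=(-0.143246, -0.413785) → end (x,ẋ)=(-0.626881, -2.476234)

1 0.4290 -0.1432 -0.4138
2 0.8000 -0.6269 -2.4762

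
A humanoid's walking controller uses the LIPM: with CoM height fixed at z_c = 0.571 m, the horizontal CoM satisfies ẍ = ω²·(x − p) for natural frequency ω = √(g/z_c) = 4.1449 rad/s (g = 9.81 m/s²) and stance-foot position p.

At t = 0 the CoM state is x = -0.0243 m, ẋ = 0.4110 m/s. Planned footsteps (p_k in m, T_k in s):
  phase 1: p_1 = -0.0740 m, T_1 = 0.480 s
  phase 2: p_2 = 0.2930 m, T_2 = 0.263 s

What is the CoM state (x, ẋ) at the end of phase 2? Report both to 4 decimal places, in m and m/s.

x = 1.3032, ẋ = 4.7082

phase 1: p=-0.0740, T=0.480, ωT=1.989552, cosh=3.724507, sinh=3.587750; start (x,ẋ)=(-0.024300, 0.411000) → end (x,ẋ)=(0.466862, 2.269854)
phase 2: p=0.2930, T=0.263, ωT=1.090109, cosh=1.655389, sinh=1.319209; start (x,ẋ)=(0.466862, 2.269854) → end (x,ẋ)=(1.303242, 4.708167)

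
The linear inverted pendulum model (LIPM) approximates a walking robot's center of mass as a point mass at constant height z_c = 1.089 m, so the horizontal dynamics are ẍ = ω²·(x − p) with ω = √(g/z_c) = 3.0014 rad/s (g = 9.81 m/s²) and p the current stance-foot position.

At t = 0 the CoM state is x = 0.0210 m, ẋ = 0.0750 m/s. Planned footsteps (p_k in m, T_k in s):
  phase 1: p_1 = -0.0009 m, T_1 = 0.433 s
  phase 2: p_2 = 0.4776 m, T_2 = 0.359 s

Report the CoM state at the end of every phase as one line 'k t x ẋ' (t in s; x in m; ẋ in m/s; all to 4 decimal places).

phase 1: p=-0.0009, T=0.433, ωT=1.299606, cosh=1.970246, sinh=1.697606; start (x,ẋ)=(0.021000, 0.075000) → end (x,ẋ)=(0.084669, 0.259353)
phase 2: p=0.4776, T=0.359, ωT=1.077503, cosh=1.638890, sinh=1.298445; start (x,ẋ)=(0.084669, 0.259353) → end (x,ẋ)=(-0.054171, -1.106262)

1 0.4330 0.0847 0.2594
2 0.7920 -0.0542 -1.1063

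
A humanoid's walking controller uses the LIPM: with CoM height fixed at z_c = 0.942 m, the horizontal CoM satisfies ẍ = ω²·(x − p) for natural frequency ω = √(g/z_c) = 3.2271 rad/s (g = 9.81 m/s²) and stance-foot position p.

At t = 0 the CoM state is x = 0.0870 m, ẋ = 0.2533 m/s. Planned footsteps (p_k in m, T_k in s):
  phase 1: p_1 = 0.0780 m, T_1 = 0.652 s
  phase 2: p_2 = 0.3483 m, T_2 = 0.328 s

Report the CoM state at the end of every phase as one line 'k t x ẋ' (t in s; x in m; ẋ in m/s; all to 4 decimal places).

1 0.6520 0.4325 1.1712
2 0.9800 0.9442 2.2351

phase 1: p=0.0780, T=0.652, ωT=2.104069, cosh=4.160713, sinh=4.038754; start (x,ẋ)=(0.087000, 0.253300) → end (x,ẋ)=(0.432454, 1.171210)
phase 2: p=0.3483, T=0.328, ωT=1.058489, cosh=1.614496, sinh=1.267516; start (x,ẋ)=(0.432454, 1.171210) → end (x,ẋ)=(0.944186, 2.235139)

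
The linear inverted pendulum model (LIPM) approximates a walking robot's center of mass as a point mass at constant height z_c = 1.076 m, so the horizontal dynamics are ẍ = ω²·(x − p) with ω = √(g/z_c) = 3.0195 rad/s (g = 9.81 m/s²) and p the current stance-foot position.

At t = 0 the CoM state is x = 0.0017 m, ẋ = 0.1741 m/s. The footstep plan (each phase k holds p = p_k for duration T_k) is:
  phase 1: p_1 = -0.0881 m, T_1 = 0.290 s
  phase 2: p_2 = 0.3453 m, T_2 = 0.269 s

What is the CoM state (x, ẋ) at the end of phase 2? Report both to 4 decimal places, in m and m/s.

phase 1: p=-0.0881, T=0.290, ωT=0.875655, cosh=1.408518, sinh=0.991929; start (x,ẋ)=(0.001700, 0.174100) → end (x,ẋ)=(0.095578, 0.514186)
phase 2: p=0.3453, T=0.269, ωT=0.812246, cosh=1.348411, sinh=0.904551; start (x,ẋ)=(0.095578, 0.514186) → end (x,ẋ)=(0.162607, 0.011270)

x = 0.1626, ẋ = 0.0113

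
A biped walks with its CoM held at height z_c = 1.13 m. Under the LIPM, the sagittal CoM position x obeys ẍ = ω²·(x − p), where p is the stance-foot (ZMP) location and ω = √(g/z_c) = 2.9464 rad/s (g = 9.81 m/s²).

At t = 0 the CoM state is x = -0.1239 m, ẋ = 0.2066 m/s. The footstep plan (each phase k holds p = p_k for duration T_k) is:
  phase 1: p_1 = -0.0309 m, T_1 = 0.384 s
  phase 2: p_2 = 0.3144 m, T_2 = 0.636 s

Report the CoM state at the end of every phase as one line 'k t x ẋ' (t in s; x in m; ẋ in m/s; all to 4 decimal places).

phase 1: p=-0.0309, T=0.384, ωT=1.131418, cosh=1.711312, sinh=1.388736; start (x,ẋ)=(-0.123900, 0.206600) → end (x,ẋ)=(-0.092675, -0.026978)
phase 2: p=0.3144, T=0.636, ωT=1.873910, cosh=3.333620, sinh=3.180098; start (x,ẋ)=(-0.092675, -0.026978) → end (x,ẋ)=(-1.071749, -3.904157)

1 0.3840 -0.0927 -0.0270
2 1.0200 -1.0717 -3.9042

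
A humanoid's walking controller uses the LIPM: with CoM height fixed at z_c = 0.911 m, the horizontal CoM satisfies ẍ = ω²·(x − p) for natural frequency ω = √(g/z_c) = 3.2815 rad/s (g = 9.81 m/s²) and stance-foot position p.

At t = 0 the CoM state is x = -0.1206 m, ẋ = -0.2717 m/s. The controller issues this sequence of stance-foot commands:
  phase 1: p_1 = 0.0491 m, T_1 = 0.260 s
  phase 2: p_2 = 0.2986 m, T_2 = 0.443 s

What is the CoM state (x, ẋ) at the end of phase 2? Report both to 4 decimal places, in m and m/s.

phase 1: p=0.0491, T=0.260, ωT=0.853190, cosh=1.386588, sinh=0.960534; start (x,ẋ)=(-0.120600, -0.271700) → end (x,ẋ)=(-0.265734, -0.911629)
phase 2: p=0.2986, T=0.443, ωT=1.453704, cosh=2.256320, sinh=2.022617; start (x,ẋ)=(-0.265734, -0.911629) → end (x,ẋ)=(-1.536618, -5.802533)

x = -1.5366, ẋ = -5.8025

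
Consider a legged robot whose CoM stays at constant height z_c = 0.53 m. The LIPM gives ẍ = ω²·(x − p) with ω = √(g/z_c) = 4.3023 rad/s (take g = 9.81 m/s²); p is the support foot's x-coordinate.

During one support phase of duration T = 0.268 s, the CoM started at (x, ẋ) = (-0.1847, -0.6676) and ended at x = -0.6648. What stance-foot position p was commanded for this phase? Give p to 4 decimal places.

ωT = 4.3023·0.268 = 1.153016; cosh(ωT) = 1.741708, sinh(ωT) = 1.426025
x(T) = p + (x₀−p)·cosh(ωT) + (ẋ₀/ω)·sinh(ωT) ⇒ p·(1 − cosh) = x(T) − x₀·cosh − (ẋ₀/ω)·sinh
numerator   = -0.6648 − (-0.1847)·1.741708 − (-0.6676/4.3023)·1.426025 = -0.121826
denominator = 1 − 1.741708 = -0.741708
p = -0.121826 / -0.741708 = 0.1643

p = 0.1643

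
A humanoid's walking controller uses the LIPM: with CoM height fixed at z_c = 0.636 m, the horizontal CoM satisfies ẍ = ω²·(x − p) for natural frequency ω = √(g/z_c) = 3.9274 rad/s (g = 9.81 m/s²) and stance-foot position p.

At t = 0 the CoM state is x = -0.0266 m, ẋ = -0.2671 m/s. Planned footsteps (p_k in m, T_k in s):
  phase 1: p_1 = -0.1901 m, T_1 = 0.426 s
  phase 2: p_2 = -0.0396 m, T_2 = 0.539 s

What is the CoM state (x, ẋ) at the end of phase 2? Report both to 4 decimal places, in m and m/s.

x = 1.4419, ẋ = 5.8691

phase 1: p=-0.1901, T=0.426, ωT=1.673072, cosh=2.758092, sinh=2.570422; start (x,ẋ)=(-0.026600, -0.267100) → end (x,ẋ)=(0.086035, 0.913859)
phase 2: p=-0.0396, T=0.539, ωT=2.116869, cosh=4.212749, sinh=4.092341; start (x,ẋ)=(0.086035, 0.913859) → end (x,ẋ)=(1.441908, 5.869099)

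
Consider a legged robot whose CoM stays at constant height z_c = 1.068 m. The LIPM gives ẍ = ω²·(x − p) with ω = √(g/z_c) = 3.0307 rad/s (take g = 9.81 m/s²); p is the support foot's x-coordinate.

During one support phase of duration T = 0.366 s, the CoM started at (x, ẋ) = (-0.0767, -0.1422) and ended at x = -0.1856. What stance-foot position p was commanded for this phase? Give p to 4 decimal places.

p = -0.0099

ωT = 3.0307·0.366 = 1.109236; cosh(ωT) = 1.680926, sinh(ωT) = 1.351115
x(T) = p + (x₀−p)·cosh(ωT) + (ẋ₀/ω)·sinh(ωT) ⇒ p·(1 − cosh) = x(T) − x₀·cosh − (ẋ₀/ω)·sinh
numerator   = -0.1856 − (-0.0767)·1.680926 − (-0.1422/3.0307)·1.351115 = 0.006721
denominator = 1 − 1.680926 = -0.680926
p = 0.006721 / -0.680926 = -0.0099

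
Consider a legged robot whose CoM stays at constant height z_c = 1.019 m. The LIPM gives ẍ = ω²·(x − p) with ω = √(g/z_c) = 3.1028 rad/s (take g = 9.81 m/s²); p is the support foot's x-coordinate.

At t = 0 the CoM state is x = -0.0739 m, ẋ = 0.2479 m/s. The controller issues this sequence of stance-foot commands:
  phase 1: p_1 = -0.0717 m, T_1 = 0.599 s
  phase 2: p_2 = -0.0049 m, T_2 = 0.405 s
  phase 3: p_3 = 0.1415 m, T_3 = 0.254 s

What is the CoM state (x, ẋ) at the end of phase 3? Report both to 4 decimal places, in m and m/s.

x = 1.6096, ẋ = 4.7936

phase 1: p=-0.0717, T=0.599, ωT=1.858577, cosh=3.285249, sinh=3.129355; start (x,ẋ)=(-0.073900, 0.247900) → end (x,ẋ)=(0.171094, 0.793052)
phase 2: p=-0.0049, T=0.405, ωT=1.256634, cosh=1.899093, sinh=1.614482; start (x,ẋ)=(0.171094, 0.793052) → end (x,ẋ)=(0.741978, 2.387706)
phase 3: p=0.1415, T=0.254, ωT=0.788111, cosh=1.326971, sinh=0.872268; start (x,ẋ)=(0.741978, 2.387706) → end (x,ẋ)=(1.609556, 4.793594)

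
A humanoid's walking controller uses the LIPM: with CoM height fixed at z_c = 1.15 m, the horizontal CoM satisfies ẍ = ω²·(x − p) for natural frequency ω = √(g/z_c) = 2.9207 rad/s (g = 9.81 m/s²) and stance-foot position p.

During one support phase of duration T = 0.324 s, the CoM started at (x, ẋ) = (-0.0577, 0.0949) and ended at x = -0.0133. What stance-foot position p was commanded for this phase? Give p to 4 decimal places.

p = -0.0761

ωT = 2.9207·0.324 = 0.946307; cosh(ωT) = 1.482175, sinh(ωT) = 1.094003
x(T) = p + (x₀−p)·cosh(ωT) + (ẋ₀/ω)·sinh(ωT) ⇒ p·(1 − cosh) = x(T) − x₀·cosh − (ẋ₀/ω)·sinh
numerator   = -0.0133 − (-0.0577)·1.482175 − (0.0949/2.9207)·1.094003 = 0.036675
denominator = 1 − 1.482175 = -0.482175
p = 0.036675 / -0.482175 = -0.0761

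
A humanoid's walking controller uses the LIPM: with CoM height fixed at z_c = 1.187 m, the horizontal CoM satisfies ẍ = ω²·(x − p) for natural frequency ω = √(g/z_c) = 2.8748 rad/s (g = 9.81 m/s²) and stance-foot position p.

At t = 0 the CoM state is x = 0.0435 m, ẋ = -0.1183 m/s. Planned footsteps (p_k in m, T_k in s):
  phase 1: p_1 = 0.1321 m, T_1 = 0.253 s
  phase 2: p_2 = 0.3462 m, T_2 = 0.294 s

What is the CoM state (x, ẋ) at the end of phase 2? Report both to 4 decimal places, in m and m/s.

phase 1: p=0.1321, T=0.253, ωT=0.727324, cosh=1.276368, sinh=0.793168; start (x,ẋ)=(0.043500, -0.118300) → end (x,ẋ)=(-0.013626, -0.353020)
phase 2: p=0.3462, T=0.294, ωT=0.845191, cosh=1.378949, sinh=0.949474; start (x,ẋ)=(-0.013626, -0.353020) → end (x,ẋ)=(-0.266575, -1.468958)

x = -0.2666, ẋ = -1.4690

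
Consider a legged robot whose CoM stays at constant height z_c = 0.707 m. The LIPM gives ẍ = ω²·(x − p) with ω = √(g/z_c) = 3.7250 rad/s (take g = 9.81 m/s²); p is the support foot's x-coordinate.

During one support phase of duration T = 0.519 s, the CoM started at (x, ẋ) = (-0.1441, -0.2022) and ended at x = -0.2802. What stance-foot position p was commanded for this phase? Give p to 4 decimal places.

ωT = 3.7250·0.519 = 1.933275; cosh(ωT) = 3.528392, sinh(ωT) = 3.383718
x(T) = p + (x₀−p)·cosh(ωT) + (ẋ₀/ω)·sinh(ωT) ⇒ p·(1 − cosh) = x(T) − x₀·cosh − (ẋ₀/ω)·sinh
numerator   = -0.2802 − (-0.1441)·3.528392 − (-0.2022/3.7250)·3.383718 = 0.411916
denominator = 1 − 3.528392 = -2.528392
p = 0.411916 / -2.528392 = -0.1629

p = -0.1629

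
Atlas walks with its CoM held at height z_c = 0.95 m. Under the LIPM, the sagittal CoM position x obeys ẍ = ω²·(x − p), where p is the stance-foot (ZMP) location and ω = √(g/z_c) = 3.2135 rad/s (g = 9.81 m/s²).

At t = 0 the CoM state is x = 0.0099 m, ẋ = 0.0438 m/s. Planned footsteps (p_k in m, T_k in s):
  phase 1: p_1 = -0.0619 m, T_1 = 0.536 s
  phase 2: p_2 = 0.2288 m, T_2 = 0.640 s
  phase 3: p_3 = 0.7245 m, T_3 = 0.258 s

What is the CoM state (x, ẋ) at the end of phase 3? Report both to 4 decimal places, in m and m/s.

phase 1: p=-0.0619, T=0.536, ωT=1.722436, cosh=2.888390, sinh=2.709759; start (x,ẋ)=(0.009900, 0.043800) → end (x,ẋ)=(0.182420, 0.751732)
phase 2: p=0.2288, T=0.640, ωT=2.056640, cosh=3.973767, sinh=3.845884; start (x,ẋ)=(0.182420, 0.751732) → end (x,ẋ)=(0.944164, 2.414015)
phase 3: p=0.7245, T=0.258, ωT=0.829083, cosh=1.363833, sinh=0.927384; start (x,ẋ)=(0.944164, 2.414015) → end (x,ẋ)=(1.720745, 3.946945)

x = 1.7207, ẋ = 3.9469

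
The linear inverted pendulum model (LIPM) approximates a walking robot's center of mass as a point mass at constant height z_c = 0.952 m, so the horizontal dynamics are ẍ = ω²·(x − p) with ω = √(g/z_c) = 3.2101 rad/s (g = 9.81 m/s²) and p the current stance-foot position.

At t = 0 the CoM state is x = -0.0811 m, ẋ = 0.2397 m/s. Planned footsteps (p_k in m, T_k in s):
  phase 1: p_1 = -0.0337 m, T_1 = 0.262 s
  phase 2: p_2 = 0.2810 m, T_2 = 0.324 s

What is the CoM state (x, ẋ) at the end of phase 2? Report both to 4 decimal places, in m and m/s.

x = -0.1397, ẋ = -0.9336

phase 1: p=-0.0337, T=0.262, ωT=0.841046, cosh=1.375025, sinh=0.943766; start (x,ẋ)=(-0.081100, 0.239700) → end (x,ẋ)=(-0.028405, 0.185991)
phase 2: p=0.2810, T=0.324, ωT=1.040072, cosh=1.591425, sinh=1.237996; start (x,ẋ)=(-0.028405, 0.185991) → end (x,ẋ)=(-0.139666, -0.933611)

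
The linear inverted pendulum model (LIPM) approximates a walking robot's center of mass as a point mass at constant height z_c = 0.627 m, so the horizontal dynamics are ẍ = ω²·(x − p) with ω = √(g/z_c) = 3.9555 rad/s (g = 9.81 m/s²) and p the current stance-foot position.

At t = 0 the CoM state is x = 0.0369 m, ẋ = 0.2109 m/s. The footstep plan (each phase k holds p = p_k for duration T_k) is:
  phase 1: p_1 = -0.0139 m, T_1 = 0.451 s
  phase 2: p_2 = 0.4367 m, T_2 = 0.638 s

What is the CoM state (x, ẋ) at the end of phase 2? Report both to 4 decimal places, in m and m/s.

phase 1: p=-0.0139, T=0.451, ωT=1.783930, cosh=3.060593, sinh=2.892616; start (x,ẋ)=(0.036900, 0.210900) → end (x,ẋ)=(0.295807, 1.226720)
phase 2: p=0.4367, T=0.638, ωT=2.523609, cosh=6.276851, sinh=6.196681; start (x,ẋ)=(0.295807, 1.226720) → end (x,ẋ)=(1.474114, 4.246516)

x = 1.4741, ẋ = 4.2465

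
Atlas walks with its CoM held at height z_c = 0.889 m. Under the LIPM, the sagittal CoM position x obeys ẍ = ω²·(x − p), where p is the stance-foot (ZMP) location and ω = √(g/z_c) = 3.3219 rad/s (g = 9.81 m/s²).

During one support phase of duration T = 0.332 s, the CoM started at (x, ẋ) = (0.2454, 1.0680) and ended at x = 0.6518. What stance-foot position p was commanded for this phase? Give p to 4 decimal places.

p = 0.2819

ωT = 3.3219·0.332 = 1.102871; cosh(ωT) = 1.672360, sinh(ωT) = 1.340443
x(T) = p + (x₀−p)·cosh(ωT) + (ẋ₀/ω)·sinh(ωT) ⇒ p·(1 − cosh) = x(T) − x₀·cosh − (ẋ₀/ω)·sinh
numerator   = 0.6518 − (0.2454)·1.672360 − (1.0680/3.3219)·1.340443 = -0.189553
denominator = 1 − 1.672360 = -0.672360
p = -0.189553 / -0.672360 = 0.2819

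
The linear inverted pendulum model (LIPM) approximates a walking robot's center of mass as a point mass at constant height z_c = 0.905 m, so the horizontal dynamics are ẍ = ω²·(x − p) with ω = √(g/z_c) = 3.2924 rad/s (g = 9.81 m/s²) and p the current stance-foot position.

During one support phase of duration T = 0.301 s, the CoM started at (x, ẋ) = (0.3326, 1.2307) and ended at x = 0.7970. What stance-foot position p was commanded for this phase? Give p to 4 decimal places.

p = 0.2758

ωT = 3.2924·0.301 = 0.991012; cosh(ωT) = 1.532581, sinh(ωT) = 1.161380
x(T) = p + (x₀−p)·cosh(ωT) + (ẋ₀/ω)·sinh(ωT) ⇒ p·(1 − cosh) = x(T) − x₀·cosh − (ẋ₀/ω)·sinh
numerator   = 0.7970 − (0.3326)·1.532581 − (1.2307/3.2924)·1.161380 = -0.146860
denominator = 1 − 1.532581 = -0.532581
p = -0.146860 / -0.532581 = 0.2758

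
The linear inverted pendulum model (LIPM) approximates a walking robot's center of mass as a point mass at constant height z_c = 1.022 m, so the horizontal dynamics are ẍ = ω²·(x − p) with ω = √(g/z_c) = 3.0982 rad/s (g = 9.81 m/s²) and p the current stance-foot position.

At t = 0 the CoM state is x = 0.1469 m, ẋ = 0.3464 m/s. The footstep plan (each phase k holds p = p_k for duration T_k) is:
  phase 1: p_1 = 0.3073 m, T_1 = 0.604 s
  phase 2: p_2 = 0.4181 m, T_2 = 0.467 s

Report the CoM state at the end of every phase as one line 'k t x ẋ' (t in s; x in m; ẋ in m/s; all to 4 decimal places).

phase 1: p=0.3073, T=0.604, ωT=1.871313, cosh=3.325371, sinh=3.171449; start (x,ẋ)=(0.146900, 0.346400) → end (x,ẋ)=(0.128500, -0.424147)
phase 2: p=0.4181, T=0.467, ωT=1.446859, cosh=2.242527, sinh=2.007219; start (x,ẋ)=(0.128500, -0.424147) → end (x,ẋ)=(-0.506126, -2.752115)

1 0.6040 0.1285 -0.4241
2 1.0710 -0.5061 -2.7521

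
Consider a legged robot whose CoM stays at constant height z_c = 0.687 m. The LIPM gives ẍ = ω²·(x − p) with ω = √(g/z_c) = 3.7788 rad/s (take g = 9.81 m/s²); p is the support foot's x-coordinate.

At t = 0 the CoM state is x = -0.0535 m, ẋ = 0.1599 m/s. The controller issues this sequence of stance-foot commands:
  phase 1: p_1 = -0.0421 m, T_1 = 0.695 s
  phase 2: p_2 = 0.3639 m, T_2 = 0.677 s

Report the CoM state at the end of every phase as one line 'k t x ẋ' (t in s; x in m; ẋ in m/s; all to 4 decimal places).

1 0.6950 0.1696 0.8147
2 1.3720 0.4856 0.5799

phase 1: p=-0.0421, T=0.695, ωT=2.626266, cosh=6.947205, sinh=6.874857; start (x,ẋ)=(-0.053500, 0.159900) → end (x,ẋ)=(0.169612, 0.814701)
phase 2: p=0.3639, T=0.677, ωT=2.558248, cosh=6.495304, sinh=6.417864; start (x,ẋ)=(0.169612, 0.814701) → end (x,ẋ)=(0.485615, 0.579881)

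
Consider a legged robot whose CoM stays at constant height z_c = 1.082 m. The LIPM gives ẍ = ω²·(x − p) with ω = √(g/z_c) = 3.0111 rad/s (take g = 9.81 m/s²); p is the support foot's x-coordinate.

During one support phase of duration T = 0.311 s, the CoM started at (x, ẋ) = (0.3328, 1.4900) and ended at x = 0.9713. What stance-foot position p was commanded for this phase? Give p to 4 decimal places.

ωT = 3.0111·0.311 = 0.936452; cosh(ωT) = 1.471466, sinh(ωT) = 1.079449
x(T) = p + (x₀−p)·cosh(ωT) + (ẋ₀/ω)·sinh(ωT) ⇒ p·(1 − cosh) = x(T) − x₀·cosh − (ẋ₀/ω)·sinh
numerator   = 0.9713 − (0.3328)·1.471466 − (1.4900/3.0111)·1.079449 = -0.052554
denominator = 1 − 1.471466 = -0.471466
p = -0.052554 / -0.471466 = 0.1115

p = 0.1115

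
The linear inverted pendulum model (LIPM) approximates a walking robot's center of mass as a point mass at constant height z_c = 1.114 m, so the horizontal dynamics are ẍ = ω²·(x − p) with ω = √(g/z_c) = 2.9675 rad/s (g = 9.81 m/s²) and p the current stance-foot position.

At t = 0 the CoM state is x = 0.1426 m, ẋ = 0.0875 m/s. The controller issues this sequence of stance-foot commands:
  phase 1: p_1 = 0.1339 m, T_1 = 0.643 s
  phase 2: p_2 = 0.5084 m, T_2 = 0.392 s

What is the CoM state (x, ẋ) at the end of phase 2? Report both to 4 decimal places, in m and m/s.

x = 0.2620, ẋ = -0.3811

phase 1: p=0.1339, T=0.643, ωT=1.908102, cosh=3.444324, sinh=3.295963; start (x,ẋ)=(0.142600, 0.087500) → end (x,ẋ)=(0.261051, 0.386471)
phase 2: p=0.5084, T=0.392, ωT=1.163260, cosh=1.756408, sinh=1.443942; start (x,ẋ)=(0.261051, 0.386471) → end (x,ẋ)=(0.262005, -0.381066)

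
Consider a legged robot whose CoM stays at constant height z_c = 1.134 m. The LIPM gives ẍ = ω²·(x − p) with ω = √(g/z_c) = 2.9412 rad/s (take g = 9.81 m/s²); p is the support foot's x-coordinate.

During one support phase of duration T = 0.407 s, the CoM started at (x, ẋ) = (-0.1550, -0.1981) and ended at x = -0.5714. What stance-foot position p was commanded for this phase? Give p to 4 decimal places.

ωT = 2.9412·0.407 = 1.197068; cosh(ωT) = 1.806238, sinh(ωT) = 1.504160
x(T) = p + (x₀−p)·cosh(ωT) + (ẋ₀/ω)·sinh(ωT) ⇒ p·(1 − cosh) = x(T) − x₀·cosh − (ẋ₀/ω)·sinh
numerator   = -0.5714 − (-0.1550)·1.806238 − (-0.1981/2.9412)·1.504160 = -0.190123
denominator = 1 − 1.806238 = -0.806238
p = -0.190123 / -0.806238 = 0.2358

p = 0.2358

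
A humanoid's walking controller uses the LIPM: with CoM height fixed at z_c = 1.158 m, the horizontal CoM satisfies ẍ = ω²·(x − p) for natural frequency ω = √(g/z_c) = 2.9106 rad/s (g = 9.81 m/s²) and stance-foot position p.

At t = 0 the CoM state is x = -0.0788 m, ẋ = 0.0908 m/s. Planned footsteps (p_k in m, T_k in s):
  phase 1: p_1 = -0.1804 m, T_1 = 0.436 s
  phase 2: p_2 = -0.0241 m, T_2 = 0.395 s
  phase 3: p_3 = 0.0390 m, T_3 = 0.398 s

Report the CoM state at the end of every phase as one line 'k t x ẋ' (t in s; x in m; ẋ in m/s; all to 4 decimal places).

1 0.4360 0.0657 0.6587
2 0.8310 0.4533 1.5153
3 1.2290 1.5111 4.3819

phase 1: p=-0.1804, T=0.436, ωT=1.269022, cosh=1.919238, sinh=1.638132; start (x,ẋ)=(-0.078800, 0.090800) → end (x,ẋ)=(0.065698, 0.658690)
phase 2: p=-0.0241, T=0.395, ωT=1.149687, cosh=1.736970, sinh=1.420234; start (x,ẋ)=(0.065698, 0.658690) → end (x,ẋ)=(0.453286, 1.515328)
phase 3: p=0.0390, T=0.398, ωT=1.158419, cosh=1.749438, sinh=1.435456; start (x,ẋ)=(0.453286, 1.515328) → end (x,ẋ)=(1.511101, 4.381876)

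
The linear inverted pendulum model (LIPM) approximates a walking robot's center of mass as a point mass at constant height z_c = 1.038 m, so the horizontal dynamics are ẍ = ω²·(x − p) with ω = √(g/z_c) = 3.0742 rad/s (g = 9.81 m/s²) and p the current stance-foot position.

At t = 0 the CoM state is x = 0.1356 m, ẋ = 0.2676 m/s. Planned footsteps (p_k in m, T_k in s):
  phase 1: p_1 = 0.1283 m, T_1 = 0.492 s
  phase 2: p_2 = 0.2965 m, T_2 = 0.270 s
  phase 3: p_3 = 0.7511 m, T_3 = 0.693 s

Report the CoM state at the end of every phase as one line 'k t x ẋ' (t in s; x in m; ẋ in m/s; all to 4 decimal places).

1 0.4920 0.3336 0.6851
2 0.7620 0.5541 1.0409
3 1.4550 1.3152 1.9298

phase 1: p=0.1283, T=0.492, ωT=1.512506, cosh=2.379224, sinh=2.158867; start (x,ẋ)=(0.135600, 0.267600) → end (x,ẋ)=(0.333591, 0.685129)
phase 2: p=0.2965, T=0.270, ωT=0.830034, cosh=1.364716, sinh=0.928681; start (x,ẋ)=(0.333591, 0.685129) → end (x,ẋ)=(0.554089, 1.040900)
phase 3: p=0.7511, T=0.693, ωT=2.130421, cosh=4.268597, sinh=4.149810; start (x,ẋ)=(0.554089, 1.040900) → end (x,ẋ)=(1.315231, 1.929842)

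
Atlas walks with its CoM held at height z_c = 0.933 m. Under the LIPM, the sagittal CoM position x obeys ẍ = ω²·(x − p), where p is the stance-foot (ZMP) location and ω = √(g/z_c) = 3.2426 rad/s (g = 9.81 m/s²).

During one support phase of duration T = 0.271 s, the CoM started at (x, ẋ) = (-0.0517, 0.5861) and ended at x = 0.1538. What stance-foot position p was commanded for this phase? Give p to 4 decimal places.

p = -0.1135

ωT = 3.2426·0.271 = 0.878745; cosh(ωT) = 1.411589, sinh(ωT) = 0.996286
x(T) = p + (x₀−p)·cosh(ωT) + (ẋ₀/ω)·sinh(ωT) ⇒ p·(1 − cosh) = x(T) − x₀·cosh − (ẋ₀/ω)·sinh
numerator   = 0.1538 − (-0.0517)·1.411589 − (0.5861/3.2426)·0.996286 = 0.046701
denominator = 1 − 1.411589 = -0.411589
p = 0.046701 / -0.411589 = -0.1135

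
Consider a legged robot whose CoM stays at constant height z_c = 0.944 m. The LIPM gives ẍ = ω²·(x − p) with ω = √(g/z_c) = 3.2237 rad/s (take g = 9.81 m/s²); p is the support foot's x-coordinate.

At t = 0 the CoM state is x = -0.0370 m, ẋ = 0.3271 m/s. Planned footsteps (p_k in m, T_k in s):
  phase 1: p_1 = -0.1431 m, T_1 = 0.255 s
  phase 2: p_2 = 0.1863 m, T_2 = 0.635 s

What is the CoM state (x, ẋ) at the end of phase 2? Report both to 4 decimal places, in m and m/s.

x = 0.7183, ẋ = 1.8514

phase 1: p=-0.1431, T=0.255, ωT=0.822044, cosh=1.357338, sinh=0.917806; start (x,ẋ)=(-0.037000, 0.327100) → end (x,ẋ)=(0.094041, 0.757907)
phase 2: p=0.1863, T=0.635, ωT=2.047049, cosh=3.937065, sinh=3.807950; start (x,ẋ)=(0.094041, 0.757907) → end (x,ẋ)=(0.718336, 1.851384)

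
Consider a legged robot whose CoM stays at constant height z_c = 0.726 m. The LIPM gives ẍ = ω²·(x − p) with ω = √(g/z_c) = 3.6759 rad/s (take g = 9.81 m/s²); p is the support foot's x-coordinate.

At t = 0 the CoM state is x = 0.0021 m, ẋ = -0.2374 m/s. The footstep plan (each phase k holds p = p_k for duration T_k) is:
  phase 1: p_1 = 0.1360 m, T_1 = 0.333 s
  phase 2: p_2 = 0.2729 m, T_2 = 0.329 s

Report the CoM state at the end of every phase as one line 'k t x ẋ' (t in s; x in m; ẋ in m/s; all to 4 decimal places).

1 0.3330 -0.2117 -1.2032
2 0.6620 -1.1111 -4.9150

phase 1: p=0.1360, T=0.333, ωT=1.224075, cosh=1.847524, sinh=1.553494; start (x,ẋ)=(0.002100, -0.237400) → end (x,ẋ)=(-0.211712, -1.203237)
phase 2: p=0.2729, T=0.329, ωT=1.209371, cosh=1.824881, sinh=1.526496; start (x,ẋ)=(-0.211712, -1.203237) → end (x,ẋ)=(-1.111129, -4.915042)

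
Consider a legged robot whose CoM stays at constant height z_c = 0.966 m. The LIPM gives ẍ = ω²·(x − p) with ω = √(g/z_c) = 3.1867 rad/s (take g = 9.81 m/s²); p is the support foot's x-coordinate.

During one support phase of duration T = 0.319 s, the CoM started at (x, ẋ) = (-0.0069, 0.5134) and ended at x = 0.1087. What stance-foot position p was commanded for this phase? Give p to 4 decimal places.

p = 0.1315

ωT = 3.1867·0.319 = 1.016557; cosh(ωT) = 1.562751, sinh(ωT) = 1.200913
x(T) = p + (x₀−p)·cosh(ωT) + (ẋ₀/ω)·sinh(ωT) ⇒ p·(1 − cosh) = x(T) − x₀·cosh − (ẋ₀/ω)·sinh
numerator   = 0.1087 − (-0.0069)·1.562751 − (0.5134/3.1867)·1.200913 = -0.073993
denominator = 1 − 1.562751 = -0.562751
p = -0.073993 / -0.562751 = 0.1315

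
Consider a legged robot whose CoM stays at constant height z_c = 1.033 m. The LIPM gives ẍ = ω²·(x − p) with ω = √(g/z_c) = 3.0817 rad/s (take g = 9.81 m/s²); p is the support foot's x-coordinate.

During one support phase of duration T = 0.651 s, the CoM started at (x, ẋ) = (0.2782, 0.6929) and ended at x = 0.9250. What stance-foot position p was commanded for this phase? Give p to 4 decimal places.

ωT = 3.0817·0.651 = 2.006187; cosh(ωT) = 3.784706, sinh(ωT) = 3.650206
x(T) = p + (x₀−p)·cosh(ωT) + (ẋ₀/ω)·sinh(ωT) ⇒ p·(1 − cosh) = x(T) − x₀·cosh − (ẋ₀/ω)·sinh
numerator   = 0.9250 − (0.2782)·3.784706 − (0.6929/3.0817)·3.650206 = -0.948630
denominator = 1 − 3.784706 = -2.784706
p = -0.948630 / -2.784706 = 0.3407

p = 0.3407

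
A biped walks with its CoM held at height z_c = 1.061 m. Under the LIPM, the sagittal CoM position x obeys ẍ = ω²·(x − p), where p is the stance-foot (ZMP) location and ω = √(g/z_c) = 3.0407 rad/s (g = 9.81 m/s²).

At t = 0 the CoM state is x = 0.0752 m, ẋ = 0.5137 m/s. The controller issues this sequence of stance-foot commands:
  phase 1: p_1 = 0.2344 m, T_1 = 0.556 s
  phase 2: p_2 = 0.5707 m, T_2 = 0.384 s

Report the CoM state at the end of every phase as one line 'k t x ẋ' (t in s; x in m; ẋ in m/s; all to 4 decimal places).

phase 1: p=0.2344, T=0.556, ωT=1.690629, cosh=2.803648, sinh=2.619244; start (x,ẋ)=(0.075200, 0.513700) → end (x,ẋ)=(0.230558, 0.172312)
phase 2: p=0.5707, T=0.384, ωT=1.167629, cosh=1.762733, sinh=1.451629; start (x,ẋ)=(0.230558, 0.172312) → end (x,ẋ)=(0.053382, -1.197637)

1 0.5560 0.2306 0.1723
2 0.9400 0.0534 -1.1976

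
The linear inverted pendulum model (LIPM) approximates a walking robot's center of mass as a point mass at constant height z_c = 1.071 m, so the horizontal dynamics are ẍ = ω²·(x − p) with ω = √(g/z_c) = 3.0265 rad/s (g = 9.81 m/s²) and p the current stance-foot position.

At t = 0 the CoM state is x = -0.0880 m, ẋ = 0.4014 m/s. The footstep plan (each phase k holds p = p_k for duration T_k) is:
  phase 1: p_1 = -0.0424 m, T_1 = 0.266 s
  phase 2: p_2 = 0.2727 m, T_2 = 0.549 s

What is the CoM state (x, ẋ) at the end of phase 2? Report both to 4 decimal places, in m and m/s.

x = -0.0820, ẋ = -0.8466

phase 1: p=-0.0424, T=0.266, ωT=0.805049, cosh=1.341936, sinh=0.894870; start (x,ẋ)=(-0.088000, 0.401400) → end (x,ẋ)=(0.015093, 0.415154)
phase 2: p=0.2727, T=0.549, ωT=1.661549, cosh=2.728653, sinh=2.538808; start (x,ẋ)=(0.015093, 0.415154) → end (x,ẋ)=(-0.081965, -0.846566)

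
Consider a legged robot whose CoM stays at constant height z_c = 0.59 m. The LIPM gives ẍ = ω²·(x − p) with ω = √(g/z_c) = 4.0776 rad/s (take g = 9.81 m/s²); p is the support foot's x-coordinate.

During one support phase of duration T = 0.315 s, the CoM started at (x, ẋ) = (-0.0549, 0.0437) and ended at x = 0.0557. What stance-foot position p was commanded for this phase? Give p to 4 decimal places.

p = -0.1530

ωT = 4.0776·0.315 = 1.284444; cosh(ωT) = 1.944732, sinh(ωT) = 1.667927
x(T) = p + (x₀−p)·cosh(ωT) + (ẋ₀/ω)·sinh(ωT) ⇒ p·(1 − cosh) = x(T) − x₀·cosh − (ẋ₀/ω)·sinh
numerator   = 0.0557 − (-0.0549)·1.944732 − (0.0437/4.0776)·1.667927 = 0.144590
denominator = 1 − 1.944732 = -0.944732
p = 0.144590 / -0.944732 = -0.1530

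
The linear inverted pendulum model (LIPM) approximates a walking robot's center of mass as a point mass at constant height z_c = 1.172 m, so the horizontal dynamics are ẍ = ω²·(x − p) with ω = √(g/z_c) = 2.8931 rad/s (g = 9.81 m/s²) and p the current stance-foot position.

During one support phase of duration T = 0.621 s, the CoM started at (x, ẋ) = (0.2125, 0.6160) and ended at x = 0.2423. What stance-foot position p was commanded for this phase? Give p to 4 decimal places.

p = 0.4959

ωT = 2.8931·0.621 = 1.796615; cosh(ωT) = 3.097532, sinh(ωT) = 2.931673
x(T) = p + (x₀−p)·cosh(ωT) + (ẋ₀/ω)·sinh(ωT) ⇒ p·(1 − cosh) = x(T) − x₀·cosh − (ẋ₀/ω)·sinh
numerator   = 0.2423 − (0.2125)·3.097532 − (0.6160/2.8931)·2.931673 = -1.040138
denominator = 1 − 3.097532 = -2.097532
p = -1.040138 / -2.097532 = 0.4959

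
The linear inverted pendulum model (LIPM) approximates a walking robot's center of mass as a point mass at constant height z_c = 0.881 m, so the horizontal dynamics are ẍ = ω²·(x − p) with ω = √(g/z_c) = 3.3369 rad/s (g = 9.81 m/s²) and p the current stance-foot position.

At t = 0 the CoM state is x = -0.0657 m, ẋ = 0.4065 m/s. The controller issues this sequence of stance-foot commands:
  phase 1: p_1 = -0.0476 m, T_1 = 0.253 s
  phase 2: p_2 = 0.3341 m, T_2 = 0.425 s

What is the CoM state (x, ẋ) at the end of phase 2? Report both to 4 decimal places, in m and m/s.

x = -0.0094, ẋ = -0.7890

phase 1: p=-0.0476, T=0.253, ωT=0.844236, cosh=1.378043, sinh=0.948157; start (x,ẋ)=(-0.065700, 0.406500) → end (x,ẋ)=(0.042962, 0.502908)
phase 2: p=0.3341, T=0.425, ωT=1.418182, cosh=2.185881, sinh=1.943727; start (x,ẋ)=(0.042962, 0.502908) → end (x,ẋ)=(-0.009353, -0.789035)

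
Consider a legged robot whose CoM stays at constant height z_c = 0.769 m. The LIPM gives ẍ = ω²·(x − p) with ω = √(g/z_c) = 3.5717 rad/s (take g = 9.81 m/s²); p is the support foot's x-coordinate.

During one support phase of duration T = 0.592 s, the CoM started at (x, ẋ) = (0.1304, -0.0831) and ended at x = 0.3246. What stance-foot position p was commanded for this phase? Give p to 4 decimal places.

p = 0.0401

ωT = 3.5717·0.592 = 2.114446; cosh(ωT) = 4.202849, sinh(ωT) = 4.082149
x(T) = p + (x₀−p)·cosh(ωT) + (ẋ₀/ω)·sinh(ωT) ⇒ p·(1 − cosh) = x(T) − x₀·cosh − (ẋ₀/ω)·sinh
numerator   = 0.3246 − (0.1304)·4.202849 − (-0.0831/3.5717)·4.082149 = -0.128475
denominator = 1 − 4.202849 = -3.202849
p = -0.128475 / -3.202849 = 0.0401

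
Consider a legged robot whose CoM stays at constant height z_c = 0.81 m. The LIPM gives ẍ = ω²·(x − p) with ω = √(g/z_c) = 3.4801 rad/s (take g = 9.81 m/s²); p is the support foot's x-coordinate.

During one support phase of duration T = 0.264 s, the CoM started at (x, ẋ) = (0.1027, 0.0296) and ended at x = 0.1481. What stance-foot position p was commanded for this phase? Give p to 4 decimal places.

ωT = 3.4801·0.264 = 0.918746; cosh(ωT) = 1.452583, sinh(ωT) = 1.053564
x(T) = p + (x₀−p)·cosh(ωT) + (ẋ₀/ω)·sinh(ωT) ⇒ p·(1 − cosh) = x(T) − x₀·cosh − (ẋ₀/ω)·sinh
numerator   = 0.1481 − (0.1027)·1.452583 − (0.0296/3.4801)·1.053564 = -0.010041
denominator = 1 − 1.452583 = -0.452583
p = -0.010041 / -0.452583 = 0.0222

p = 0.0222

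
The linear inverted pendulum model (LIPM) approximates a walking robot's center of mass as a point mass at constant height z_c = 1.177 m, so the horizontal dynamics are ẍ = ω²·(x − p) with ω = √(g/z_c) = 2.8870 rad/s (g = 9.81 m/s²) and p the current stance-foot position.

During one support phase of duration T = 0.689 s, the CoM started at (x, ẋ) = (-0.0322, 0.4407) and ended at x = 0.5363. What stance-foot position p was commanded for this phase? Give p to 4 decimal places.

p = -0.0399

ωT = 2.8870·0.689 = 1.989143; cosh(ωT) = 3.723040, sinh(ωT) = 3.586227
x(T) = p + (x₀−p)·cosh(ωT) + (ẋ₀/ω)·sinh(ωT) ⇒ p·(1 − cosh) = x(T) − x₀·cosh − (ẋ₀/ω)·sinh
numerator   = 0.5363 − (-0.0322)·3.723040 − (0.4407/2.8870)·3.586227 = 0.108745
denominator = 1 − 3.723040 = -2.723040
p = 0.108745 / -2.723040 = -0.0399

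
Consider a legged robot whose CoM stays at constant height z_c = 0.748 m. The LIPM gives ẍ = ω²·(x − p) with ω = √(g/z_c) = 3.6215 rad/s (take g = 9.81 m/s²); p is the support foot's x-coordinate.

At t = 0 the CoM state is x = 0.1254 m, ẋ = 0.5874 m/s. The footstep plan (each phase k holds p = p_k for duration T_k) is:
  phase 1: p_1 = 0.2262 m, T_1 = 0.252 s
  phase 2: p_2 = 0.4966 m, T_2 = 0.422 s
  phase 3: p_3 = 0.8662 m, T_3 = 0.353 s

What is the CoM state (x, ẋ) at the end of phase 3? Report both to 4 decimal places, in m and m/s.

phase 1: p=0.2262, T=0.252, ωT=0.912618, cosh=1.446153, sinh=1.044682; start (x,ẋ)=(0.125400, 0.587400) → end (x,ẋ)=(0.249873, 0.468112)
phase 2: p=0.4966, T=0.422, ωT=1.528273, cosh=2.413559, sinh=2.196649; start (x,ẋ)=(0.249873, 0.468112) → end (x,ẋ)=(0.185047, -0.832937)
phase 3: p=0.8662, T=0.353, ωT=1.278390, cosh=1.934669, sinh=1.656183; start (x,ẋ)=(0.185047, -0.832937) → end (x,ẋ)=(-0.832524, -5.696923)

x = -0.8325, ẋ = -5.6969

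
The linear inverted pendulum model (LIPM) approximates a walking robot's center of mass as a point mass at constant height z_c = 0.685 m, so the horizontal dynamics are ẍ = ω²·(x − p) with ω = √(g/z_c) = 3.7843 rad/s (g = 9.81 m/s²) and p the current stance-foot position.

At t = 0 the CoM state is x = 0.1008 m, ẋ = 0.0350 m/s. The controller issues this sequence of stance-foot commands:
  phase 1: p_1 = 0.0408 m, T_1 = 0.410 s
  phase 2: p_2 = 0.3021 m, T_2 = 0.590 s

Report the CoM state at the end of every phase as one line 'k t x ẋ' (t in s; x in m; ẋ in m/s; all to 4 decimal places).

1 0.4100 0.2096 0.5980
2 1.0000 0.5939 1.2061

phase 1: p=0.0408, T=0.410, ωT=1.551563, cosh=2.465378, sinh=2.253462; start (x,ẋ)=(0.100800, 0.035000) → end (x,ẋ)=(0.209564, 0.597955)
phase 2: p=0.3021, T=0.590, ωT=2.232737, cosh=4.716295, sinh=4.609060; start (x,ẋ)=(0.209564, 0.597955) → end (x,ẋ)=(0.593949, 1.206118)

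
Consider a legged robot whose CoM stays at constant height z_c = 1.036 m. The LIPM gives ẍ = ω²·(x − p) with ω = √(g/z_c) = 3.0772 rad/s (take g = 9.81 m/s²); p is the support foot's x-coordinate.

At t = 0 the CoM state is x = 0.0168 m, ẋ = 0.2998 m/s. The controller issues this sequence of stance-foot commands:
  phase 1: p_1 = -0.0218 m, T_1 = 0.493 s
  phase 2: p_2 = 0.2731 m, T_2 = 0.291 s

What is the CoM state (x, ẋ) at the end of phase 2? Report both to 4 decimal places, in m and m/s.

x = 0.6084, ẋ = 1.4186

phase 1: p=-0.0218, T=0.493, ωT=1.517060, cosh=2.389078, sinh=2.169722; start (x,ẋ)=(0.016800, 0.299800) → end (x,ẋ)=(0.281806, 0.973965)
phase 2: p=0.2731, T=0.291, ωT=0.895465, cosh=1.428446, sinh=1.020028; start (x,ẋ)=(0.281806, 0.973965) → end (x,ẋ)=(0.608386, 1.418584)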